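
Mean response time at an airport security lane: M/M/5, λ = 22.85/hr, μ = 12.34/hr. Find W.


a = 1.8517; ρ = 0.3703; P₀ = 0.156195
Lq = P₀·a^c·ρ/(c!(1−ρ)²) = 0.02647
Wq = Lq/λ = 0.02647/22.85 = 0.001158 hr
W = Wq + 1/μ = 0.001158 + 0.08104 = 0.08220 hr

Final: 0.08220 hr


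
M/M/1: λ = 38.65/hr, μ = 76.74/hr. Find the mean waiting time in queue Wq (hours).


ρ = 38.65/76.74 = 0.5036
Wq = ρ/(μ−λ) = 0.5036/(76.74 − 38.65) = 0.5036/38.09 = 0.01322 hr

Final: 0.01322 hr


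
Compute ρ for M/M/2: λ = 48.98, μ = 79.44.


ρ = λ/(cμ) = 48.98/(2·79.44) = 48.98/158.88 = 0.3083

Final: 0.3083


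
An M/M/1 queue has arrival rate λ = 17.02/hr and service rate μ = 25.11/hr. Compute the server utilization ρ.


ρ = λ/μ = 17.02/25.11 = 0.6778

Final: 0.6778


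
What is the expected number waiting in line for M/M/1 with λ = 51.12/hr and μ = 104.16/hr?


ρ = 51.12/104.16 = 0.4908
Lq = ρ²/(1−ρ) = 0.2409/0.5092 = 0.4730

Final: 0.4730


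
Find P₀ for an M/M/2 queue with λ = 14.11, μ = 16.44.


a = λ/μ = 14.11/16.44 = 0.8583; ρ = a/c = 0.4291
Σ_{k=0}^{1} a^k/k! (terms k=0..1) = 1.00000 + 0.85827 = 1.85827
Tail: a^2/(2!(1−ρ)) = 0.73663/(2·0.5709) = 0.64519
P₀ = 1/(1.85827 + 0.64519) = 1/2.50346 = 0.399447

Final: 0.399447


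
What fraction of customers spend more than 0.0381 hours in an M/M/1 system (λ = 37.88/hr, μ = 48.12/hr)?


W ~ Exponential(μ−λ) for M/M/1.
μ − λ = 48.12 − 37.88 = 10.2400
P(W > t) = e^{−(μ−λ)t} = e^{−0.3901} = 0.676959

Final: 0.676959


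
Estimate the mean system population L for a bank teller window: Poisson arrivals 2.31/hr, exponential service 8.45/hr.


ρ = λ/μ = 2.31/8.45 = 0.2734
L = ρ/(1−ρ) = 0.2734/(1 − 0.2734) = 0.2734/0.7266 = 0.3762

Final: 0.3762


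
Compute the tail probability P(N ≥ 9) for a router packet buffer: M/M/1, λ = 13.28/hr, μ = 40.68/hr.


ρ = 13.28/40.68 = 0.3265
P(N ≥ n) = ρ^n = 0.3265^9 = 0.00004211

Final: 0.00004211


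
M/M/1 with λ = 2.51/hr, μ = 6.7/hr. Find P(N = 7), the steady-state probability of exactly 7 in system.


ρ = 2.51/6.7 = 0.3746
P_n = (1−ρ)·ρ^n = (1 − 0.3746)·0.3746^7 = 0.6254·0.001036 = 0.0006476

Final: 0.0006476


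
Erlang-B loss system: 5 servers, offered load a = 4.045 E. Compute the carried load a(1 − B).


B(5,4.045) = 0.203085 (Erlang-B)
Carried load = a(1 − B) = 4.045·(1 − 0.203085) = 4.045·0.796915 = 3.2235 E

Final: 3.2235 Erlangs


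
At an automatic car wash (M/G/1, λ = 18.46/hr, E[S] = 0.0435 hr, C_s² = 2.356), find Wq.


ρ = λ·E[S] = 18.46·0.0435 = 0.8030
E[S²] = E[S]²(1+C_s²) = 0.0435²·(1+2.356) = 0.006350
Wq = λ·E[S²]/(2(1−ρ)) = 18.46·0.006350/(2·0.1970) = 0.29755 hr

Final: 0.29755 hr


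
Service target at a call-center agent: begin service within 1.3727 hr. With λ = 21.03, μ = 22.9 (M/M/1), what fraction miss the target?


ρ = 21.03/22.9 = 0.9183
P(Wq > t) = ρ·e^{−(μ−λ)t} = 0.9183·e^{−2.5669}
= 0.9183·0.076769 = 0.070500

Final: 0.070500


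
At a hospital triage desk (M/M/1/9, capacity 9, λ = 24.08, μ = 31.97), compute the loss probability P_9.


ρ = λ/μ = 24.08/31.97 = 0.7532
P_K = (1−ρ)ρ^K/(1−ρ^(K+1)) = (0.2468·0.078023)/(1 − 0.058768)
= 0.019256/0.941232 = 0.020458

Final: 0.020458


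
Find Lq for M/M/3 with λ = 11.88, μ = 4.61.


a = λ/μ = 2.5770; ρ = a/3 = 0.8590
P₀ = 0.036864
Lq = P₀·a^c·ρ / (c!·(1−ρ)²) = 0.036864·17.11380·0.8590/(6·0.01988)
= 4.54323

Final: 4.54323


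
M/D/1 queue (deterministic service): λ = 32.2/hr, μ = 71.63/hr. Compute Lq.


ρ = 32.2/71.63 = 0.4495
M/D/1: Lq = ρ²/(2(1−ρ)) = 0.2021/(2·0.5505) = 0.18355

Final: 0.18355


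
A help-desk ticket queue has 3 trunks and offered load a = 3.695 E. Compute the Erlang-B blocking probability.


B(c,a) = (a^c/c!) / Σ_{k=0}^{c} a^k/k!
a^3/3! = 8.407988
Σ terms (k=0..3): 1.00000 + 3.69500 + 6.82651 + 8.40799 = 19.929500
B = 8.407988/19.929500 = 0.421887

Final: 0.421887


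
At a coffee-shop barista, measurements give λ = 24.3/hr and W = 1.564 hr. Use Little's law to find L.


L = λW = 24.3·1.564 = 38.0052

Final: 38.0052


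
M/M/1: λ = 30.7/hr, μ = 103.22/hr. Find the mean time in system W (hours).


W = 1/(μ−λ) = 1/(103.22 − 30.7) = 1/72.52 = 0.01379 hr

Final: 0.01379 hr


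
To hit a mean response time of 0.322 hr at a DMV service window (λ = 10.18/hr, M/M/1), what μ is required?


W = 1/(μ−λ) ⇒ μ − λ = 1/W = 1/0.322 = 3.1056
μ = λ + 1/W = 10.18 + 3.1056 = 13.2856 per hr

Final: 13.2856 /hr


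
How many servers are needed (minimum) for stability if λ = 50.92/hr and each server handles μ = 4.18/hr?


Stability requires cμ > λ ⇔ c > λ/μ.
λ/μ = 50.92/4.18 = 12.1818
Minimum integer c = ⌊12.1818⌋ + 1 = 13
Check: 13·4.18 = 54.34 > 50.92, while 12·4.18 = 50.16 ≤ 50.92

Final: 13 servers


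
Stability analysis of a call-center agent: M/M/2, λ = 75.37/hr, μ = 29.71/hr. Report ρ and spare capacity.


Total capacity cμ = 2·29.71 = 59.42/hr
ρ = λ/(cμ) = 75.37/59.42 = 1.2684
Stable ⇔ ρ < 1: NO
Spare capacity = cμ − λ = 59.42 − 75.37 = -15.95/hr

Final: ρ = 1.2684; unstable; margin = -15.95/hr


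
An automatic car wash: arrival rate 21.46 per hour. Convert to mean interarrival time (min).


Mean interarrival time = 1/λ = 1/21.46 hour = 0.04660 hour
In minutes: 0.04660 × 60 = 2.7959 min

Final: 2.7959 min


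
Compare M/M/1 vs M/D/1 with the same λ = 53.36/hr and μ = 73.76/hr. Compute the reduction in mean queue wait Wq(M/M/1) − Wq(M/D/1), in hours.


ρ = 53.36/73.76 = 0.7234
Wq(M/M/1) = ρ/(μ−λ) = 0.7234/20.40 = 0.03546 hr
Wq(M/D/1) = ρ/(2(μ−λ)) = 0.01773 hr
Savings = 0.03546 − 0.01773 = 0.01773 hr

Final: 0.01773 hr


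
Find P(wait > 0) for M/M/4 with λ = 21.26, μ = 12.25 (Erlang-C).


a = λ/μ = 1.7355; ρ = a/4 = 0.4339
P₀ = 0.172997 (from M/M/c formula)
C(c,a) = [a^c/(c!(1−ρ))]·P₀ = [9.07212/(24·0.5661)]·0.172997
= 0.66771·0.172997 = 0.115512

Final: 0.115512


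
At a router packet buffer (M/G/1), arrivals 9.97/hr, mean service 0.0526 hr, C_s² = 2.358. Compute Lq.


ρ = λ·E[S] = 9.97·0.0526 = 0.5244
Lq = ρ²(1+C_s²)/(2(1−ρ)) = 0.2750·(1+2.358)/(2·0.4756)
= 0.2750·3.3580/0.9512 = 0.97094

Final: 0.97094


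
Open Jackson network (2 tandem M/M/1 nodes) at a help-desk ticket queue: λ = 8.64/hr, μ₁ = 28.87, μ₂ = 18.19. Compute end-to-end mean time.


Each node sees arrival rate λ = 8.64/hr (tandem ⇒ throughput preserved).
W₁ = 1/(μ₁−λ) = 1/(28.87−8.64) = 0.04943 hr
W₂ = 1/(μ₂−λ) = 1/(18.19−8.64) = 0.10471 hr
W_total = W₁ + W₂ = 0.04943 + 0.10471 = 0.15414 hr

Final: 0.15414 hr


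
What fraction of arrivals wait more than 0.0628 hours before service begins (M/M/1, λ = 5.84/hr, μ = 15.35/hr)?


ρ = 5.84/15.35 = 0.3805
P(Wq > t) = ρ·e^{−(μ−λ)t} = 0.3805·e^{−0.5972}
= 0.3805·0.550335 = 0.209378

Final: 0.209378


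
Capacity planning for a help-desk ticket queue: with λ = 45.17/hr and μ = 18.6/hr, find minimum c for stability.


Stability requires cμ > λ ⇔ c > λ/μ.
λ/μ = 45.17/18.6 = 2.4285
Minimum integer c = ⌊2.4285⌋ + 1 = 3
Check: 3·18.6 = 55.80 > 45.17, while 2·18.6 = 37.20 ≤ 45.17

Final: 3 servers


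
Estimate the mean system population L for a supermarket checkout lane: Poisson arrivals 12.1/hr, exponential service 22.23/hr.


ρ = λ/μ = 12.1/22.23 = 0.5443
L = ρ/(1−ρ) = 0.5443/(1 − 0.5443) = 0.5443/0.4557 = 1.1945

Final: 1.1945


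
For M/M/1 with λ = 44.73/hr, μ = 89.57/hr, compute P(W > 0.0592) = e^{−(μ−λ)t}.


W ~ Exponential(μ−λ) for M/M/1.
μ − λ = 89.57 − 44.73 = 44.8400
P(W > t) = e^{−(μ−λ)t} = e^{−2.6545} = 0.070332

Final: 0.070332


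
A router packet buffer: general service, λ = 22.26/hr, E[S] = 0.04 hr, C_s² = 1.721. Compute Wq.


ρ = λ·E[S] = 22.26·0.04 = 0.8904
E[S²] = E[S]²(1+C_s²) = 0.04²·(1+1.721) = 0.004354
Wq = λ·E[S²]/(2(1−ρ)) = 22.26·0.004354/(2·0.1096) = 0.44211 hr

Final: 0.44211 hr


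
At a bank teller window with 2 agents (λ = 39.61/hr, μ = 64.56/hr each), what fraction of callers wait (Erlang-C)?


a = λ/μ = 0.6135; ρ = a/2 = 0.3068
P₀ = 0.530493 (from M/M/c formula)
C(c,a) = [a^c/(c!(1−ρ))]·P₀ = [0.37643/(2·0.6932)]·0.530493
= 0.27150·0.530493 = 0.144030

Final: 0.144030


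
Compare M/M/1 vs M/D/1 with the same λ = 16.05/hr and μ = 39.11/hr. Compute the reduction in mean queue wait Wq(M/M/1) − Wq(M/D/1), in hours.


ρ = 16.05/39.11 = 0.4104
Wq(M/M/1) = ρ/(μ−λ) = 0.4104/23.06 = 0.01780 hr
Wq(M/D/1) = ρ/(2(μ−λ)) = 0.008898 hr
Savings = 0.01780 − 0.008898 = 0.008898 hr

Final: 0.008898 hr


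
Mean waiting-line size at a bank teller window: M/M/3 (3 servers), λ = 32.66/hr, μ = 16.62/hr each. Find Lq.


a = λ/μ = 1.9651; ρ = a/3 = 0.6550
P₀ = 0.116792
Lq = P₀·a^c·ρ / (c!·(1−ρ)²) = 0.116792·7.58849·0.6550/(6·0.11900)
= 0.81307

Final: 0.81307


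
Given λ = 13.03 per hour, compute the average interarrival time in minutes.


Mean interarrival time = 1/λ = 1/13.03 hour = 0.07675 hour
In minutes: 0.07675 × 60 = 4.6048 min

Final: 4.6048 min


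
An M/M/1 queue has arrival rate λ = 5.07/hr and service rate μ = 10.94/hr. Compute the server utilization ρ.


ρ = λ/μ = 5.07/10.94 = 0.4634

Final: 0.4634


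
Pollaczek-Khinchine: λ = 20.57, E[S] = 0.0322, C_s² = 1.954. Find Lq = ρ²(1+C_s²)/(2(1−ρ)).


ρ = λ·E[S] = 20.57·0.0322 = 0.6624
Lq = ρ²(1+C_s²)/(2(1−ρ)) = 0.4387·(1+1.954)/(2·0.3376)
= 0.4387·2.9540/0.6753 = 1.91911

Final: 1.91911


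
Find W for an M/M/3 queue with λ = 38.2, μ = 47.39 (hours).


a = 0.8061; ρ = 0.2687; P₀ = 0.444381
Lq = P₀·a^c·ρ/(c!(1−ρ)²) = 0.01949
Wq = Lq/λ = 0.01949/38.2 = 0.0005102 hr
W = Wq + 1/μ = 0.0005102 + 0.02110 = 0.02161 hr

Final: 0.02161 hr


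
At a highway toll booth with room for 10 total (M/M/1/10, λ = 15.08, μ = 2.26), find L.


ρ = 15.08/2.26 = 6.6726
L = ρ[1 − (K+1)ρ^K + Kρ^(K+1)] / [(1−ρ)(1−ρ^(K+1))]
Numerator: 6.6726·(1 − 11·174956073.700801 + 10·1167406013.897379) = 65054474958.104393
Denominator: (-5.6726)·(-1167406012.897379) = 6622188090.860354
L = 65054474958.104393/6622188090.860354 = 9.8237

Final: 9.8237


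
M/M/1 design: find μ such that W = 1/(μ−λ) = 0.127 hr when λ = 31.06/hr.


W = 1/(μ−λ) ⇒ μ − λ = 1/W = 1/0.127 = 7.8740
μ = λ + 1/W = 31.06 + 7.8740 = 38.9340 per hr

Final: 38.9340 /hr


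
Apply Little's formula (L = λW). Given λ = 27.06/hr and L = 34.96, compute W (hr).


W = L/λ = 34.96/27.06 = 1.2919 hr

Final: 1.2919 hr


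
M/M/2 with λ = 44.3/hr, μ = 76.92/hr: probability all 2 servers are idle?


a = λ/μ = 44.3/76.92 = 0.5759; ρ = a/c = 0.2880
Σ_{k=0}^{1} a^k/k! (terms k=0..1) = 1.00000 + 0.57592 = 1.57592
Tail: a^2/(2!(1−ρ)) = 0.33169/(2·0.7120) = 0.23291
P₀ = 1/(1.57592 + 0.23291) = 1/1.80884 = 0.552841

Final: 0.552841


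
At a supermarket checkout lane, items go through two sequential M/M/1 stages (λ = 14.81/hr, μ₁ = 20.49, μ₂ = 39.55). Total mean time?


Each node sees arrival rate λ = 14.81/hr (tandem ⇒ throughput preserved).
W₁ = 1/(μ₁−λ) = 1/(20.49−14.81) = 0.17606 hr
W₂ = 1/(μ₂−λ) = 1/(39.55−14.81) = 0.04042 hr
W_total = W₁ + W₂ = 0.17606 + 0.04042 = 0.21648 hr

Final: 0.21648 hr


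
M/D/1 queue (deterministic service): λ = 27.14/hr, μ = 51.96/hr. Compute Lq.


ρ = 27.14/51.96 = 0.5223
M/D/1: Lq = ρ²/(2(1−ρ)) = 0.2728/(2·0.4777) = 0.28557

Final: 0.28557


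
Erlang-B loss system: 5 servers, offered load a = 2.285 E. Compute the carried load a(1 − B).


B(5,2.285) = 0.054418 (Erlang-B)
Carried load = a(1 − B) = 2.285·(1 − 0.054418) = 2.285·0.945582 = 2.1607 E

Final: 2.1607 Erlangs


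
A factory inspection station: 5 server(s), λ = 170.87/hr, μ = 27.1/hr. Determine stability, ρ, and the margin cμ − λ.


Total capacity cμ = 5·27.1 = 135.50/hr
ρ = λ/(cμ) = 170.87/135.50 = 1.2610
Stable ⇔ ρ < 1: NO
Spare capacity = cμ − λ = 135.50 − 170.87 = -35.37/hr

Final: ρ = 1.2610; unstable; margin = -35.37/hr


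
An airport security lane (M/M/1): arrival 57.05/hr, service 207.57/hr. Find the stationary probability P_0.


ρ = 57.05/207.57 = 0.2748
P_n = (1−ρ)·ρ^n = (1 − 0.2748)·0.2748^0 = 0.7252·1.000000 = 0.725153

Final: 0.725153


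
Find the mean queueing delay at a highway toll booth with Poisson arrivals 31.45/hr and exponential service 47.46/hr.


ρ = 31.45/47.46 = 0.6627
Wq = ρ/(μ−λ) = 0.6627/(47.46 − 31.45) = 0.6627/16.01 = 0.04139 hr

Final: 0.04139 hr


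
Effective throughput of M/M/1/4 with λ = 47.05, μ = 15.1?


ρ = 3.1159; P_K = (1−ρ)ρ^4/(1−ρ^5) = 0.681385
λ_eff = λ(1 − P_K) = 47.05·(1 − 0.681385) = 47.05·0.318615 = 14.9908 /hr

Final: 14.9908 /hr


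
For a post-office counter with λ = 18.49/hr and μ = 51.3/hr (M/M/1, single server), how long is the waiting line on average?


ρ = 18.49/51.3 = 0.3604
Lq = ρ²/(1−ρ) = 0.1299/0.6396 = 0.2031

Final: 0.2031


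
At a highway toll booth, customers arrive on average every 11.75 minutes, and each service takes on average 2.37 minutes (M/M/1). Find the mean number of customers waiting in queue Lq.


λ = 60/11.75 = 5.1064 /hr
μ = 60/2.37 = 25.3165 /hr
ρ = λ/μ = 5.1064/25.3165 = 0.2017
Lq = ρ²/(1−ρ) = 0.04068/0.7983 = 0.05096

Final: 0.05096


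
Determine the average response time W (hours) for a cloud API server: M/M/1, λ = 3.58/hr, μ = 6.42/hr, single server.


W = 1/(μ−λ) = 1/(6.42 − 3.58) = 1/2.84 = 0.3521 hr

Final: 0.3521 hr


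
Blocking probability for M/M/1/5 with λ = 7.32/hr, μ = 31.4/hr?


ρ = λ/μ = 7.32/31.4 = 0.2331
P_K = (1−ρ)ρ^K/(1−ρ^(K+1)) = (0.7669·0.0006885)/(1 − 0.0001605)
= 0.0005280/0.999839 = 0.0005281

Final: 0.0005281


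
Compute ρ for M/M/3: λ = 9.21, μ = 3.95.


ρ = λ/(cμ) = 9.21/(3·3.95) = 9.21/11.85 = 0.7772

Final: 0.7772


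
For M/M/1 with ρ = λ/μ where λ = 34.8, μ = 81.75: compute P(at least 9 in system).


ρ = 34.8/81.75 = 0.4257
P(N ≥ n) = ρ^n = 0.4257^9 = 0.0004590

Final: 0.0004590


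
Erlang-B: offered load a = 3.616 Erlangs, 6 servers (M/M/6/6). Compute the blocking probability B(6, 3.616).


B(c,a) = (a^c/c!) / Σ_{k=0}^{c} a^k/k!
a^6/6! = 3.104831
Σ terms (k=0..6): 1.00000 + 3.61600 + 6.53773 + 7.88014 + 7.12365 + 5.15182 + 3.10483 = 34.414171
B = 3.104831/34.414171 = 0.090220

Final: 0.090220


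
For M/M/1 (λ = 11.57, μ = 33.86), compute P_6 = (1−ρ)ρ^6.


ρ = 11.57/33.86 = 0.3417
P_n = (1−ρ)·ρ^n = (1 − 0.3417)·0.3417^6 = 0.6583·0.001592 = 0.001048

Final: 0.001048


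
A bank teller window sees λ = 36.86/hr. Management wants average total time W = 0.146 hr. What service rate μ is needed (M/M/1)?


W = 1/(μ−λ) ⇒ μ − λ = 1/W = 1/0.146 = 6.8493
μ = λ + 1/W = 36.86 + 6.8493 = 43.7093 per hr

Final: 43.7093 /hr


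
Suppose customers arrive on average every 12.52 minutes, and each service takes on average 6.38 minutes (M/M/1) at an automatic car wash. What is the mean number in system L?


λ = 60/12.52 = 4.7923 /hr
μ = 60/6.38 = 9.4044 /hr
ρ = λ/μ = 4.7923/9.4044 = 0.5096
L = ρ/(1−ρ) = 0.5096/0.4904 = 1.0391

Final: 1.0391


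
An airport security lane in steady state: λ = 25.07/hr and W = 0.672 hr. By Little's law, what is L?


L = λW = 25.07·0.672 = 16.8470

Final: 16.8470


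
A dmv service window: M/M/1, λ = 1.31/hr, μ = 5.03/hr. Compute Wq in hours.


ρ = 1.31/5.03 = 0.2604
Wq = ρ/(μ−λ) = 0.2604/(5.03 − 1.31) = 0.2604/3.72 = 0.07001 hr

Final: 0.07001 hr


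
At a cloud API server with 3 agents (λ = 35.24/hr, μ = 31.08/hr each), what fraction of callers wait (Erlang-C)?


a = λ/μ = 1.1338; ρ = a/3 = 0.3779
P₀ = 0.315735 (from M/M/c formula)
C(c,a) = [a^c/(c!(1−ρ))]·P₀ = [1.45769/(6·0.6221)]·0.315735
= 0.39056·0.315735 = 0.123313

Final: 0.123313


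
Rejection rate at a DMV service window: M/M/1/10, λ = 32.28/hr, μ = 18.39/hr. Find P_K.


ρ = λ/μ = 32.28/18.39 = 1.7553
P_K = (1−ρ)ρ^K/(1−ρ^(K+1)) = (-0.7553·277.662972)/(1 − 487.382313)
= -209.719341/-486.382313 = 0.431182

Final: 0.431182


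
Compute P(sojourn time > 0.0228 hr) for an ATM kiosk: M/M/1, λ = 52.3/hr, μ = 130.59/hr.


W ~ Exponential(μ−λ) for M/M/1.
μ − λ = 130.59 − 52.3 = 78.2900
P(W > t) = e^{−(μ−λ)t} = e^{−1.7850} = 0.167795

Final: 0.167795


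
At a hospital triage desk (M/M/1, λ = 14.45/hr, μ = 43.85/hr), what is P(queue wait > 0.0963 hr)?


ρ = 14.45/43.85 = 0.3295
P(Wq > t) = ρ·e^{−(μ−λ)t} = 0.3295·e^{−2.8312}
= 0.3295·0.058941 = 0.019423

Final: 0.019423


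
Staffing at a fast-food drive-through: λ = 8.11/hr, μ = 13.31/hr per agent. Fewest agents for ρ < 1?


Stability requires cμ > λ ⇔ c > λ/μ.
λ/μ = 8.11/13.31 = 0.6093
Minimum integer c = ⌊0.6093⌋ + 1 = 1
Check: 1·13.31 = 13.31 > 8.11, while 0·13.31 = 0.00 ≤ 8.11

Final: 1 servers


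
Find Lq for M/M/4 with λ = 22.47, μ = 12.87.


a = λ/μ = 1.7459; ρ = a/4 = 0.4365
P₀ = 0.171114
Lq = P₀·a^c·ρ / (c!·(1−ρ)²) = 0.171114·9.29176·0.4365/(24·0.31755)
= 0.09106

Final: 0.09106


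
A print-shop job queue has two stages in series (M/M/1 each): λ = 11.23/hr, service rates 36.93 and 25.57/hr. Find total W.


Each node sees arrival rate λ = 11.23/hr (tandem ⇒ throughput preserved).
W₁ = 1/(μ₁−λ) = 1/(36.93−11.23) = 0.03891 hr
W₂ = 1/(μ₂−λ) = 1/(25.57−11.23) = 0.06974 hr
W_total = W₁ + W₂ = 0.03891 + 0.06974 = 0.10865 hr

Final: 0.10865 hr


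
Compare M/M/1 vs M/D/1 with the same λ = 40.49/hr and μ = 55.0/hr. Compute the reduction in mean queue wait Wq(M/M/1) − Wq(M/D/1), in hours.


ρ = 40.49/55.0 = 0.7362
Wq(M/M/1) = ρ/(μ−λ) = 0.7362/14.51 = 0.05074 hr
Wq(M/D/1) = ρ/(2(μ−λ)) = 0.02537 hr
Savings = 0.05074 − 0.02537 = 0.02537 hr

Final: 0.02537 hr


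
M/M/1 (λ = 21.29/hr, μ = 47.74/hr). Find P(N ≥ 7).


ρ = 21.29/47.74 = 0.4460
P(N ≥ n) = ρ^n = 0.4460^7 = 0.003508

Final: 0.003508


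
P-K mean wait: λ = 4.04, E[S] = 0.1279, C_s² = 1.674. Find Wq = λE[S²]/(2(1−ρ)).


ρ = λ·E[S] = 4.04·0.1279 = 0.5167
E[S²] = E[S]²(1+C_s²) = 0.1279²·(1+1.674) = 0.043742
Wq = λ·E[S²]/(2(1−ρ)) = 4.04·0.043742/(2·0.4833) = 0.18283 hr

Final: 0.18283 hr


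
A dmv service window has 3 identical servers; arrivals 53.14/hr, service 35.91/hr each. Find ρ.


ρ = λ/(cμ) = 53.14/(3·35.91) = 53.14/107.73 = 0.4933

Final: 0.4933


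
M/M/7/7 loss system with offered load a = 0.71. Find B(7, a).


B(c,a) = (a^c/c!) / Σ_{k=0}^{c} a^k/k!
a^7/7! = 0.00001805
Σ terms (k=0..7): 1.00000 + 0.71000 + 0.25205 + 0.05965 + 0.01059 + 0.001504 + 0.0001779 + 0.00001805 = 2.033990
B = 0.00001805/2.033990 = 0.000008872

Final: 0.000008872


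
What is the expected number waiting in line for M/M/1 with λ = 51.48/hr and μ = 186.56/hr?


ρ = 51.48/186.56 = 0.2759
Lq = ρ²/(1−ρ) = 0.07614/0.7241 = 0.1052

Final: 0.1052


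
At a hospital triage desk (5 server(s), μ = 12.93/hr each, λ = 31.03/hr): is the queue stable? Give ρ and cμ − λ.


Total capacity cμ = 5·12.93 = 64.65/hr
ρ = λ/(cμ) = 31.03/64.65 = 0.4800
Stable ⇔ ρ < 1: YES
Spare capacity = cμ − λ = 64.65 − 31.03 = 33.62/hr

Final: ρ = 0.4800; stable; margin = 33.62/hr


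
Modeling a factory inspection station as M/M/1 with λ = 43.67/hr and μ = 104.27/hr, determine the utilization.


ρ = λ/μ = 43.67/104.27 = 0.4188

Final: 0.4188


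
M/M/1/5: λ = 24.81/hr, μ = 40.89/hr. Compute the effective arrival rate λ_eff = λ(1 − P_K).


ρ = 0.6067; P_K = (1−ρ)ρ^5/(1−ρ^6) = 0.034037
λ_eff = λ(1 − P_K) = 24.81·(1 − 0.034037) = 24.81·0.965963 = 23.9656 /hr

Final: 23.9656 /hr


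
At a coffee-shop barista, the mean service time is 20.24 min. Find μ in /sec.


μ = 1/(service time) in consistent units.
1 second = 0.0166667 min, so μ = 0.0166667/20.24 = 0.0008235 per second

Final: 0.0008235 /sec


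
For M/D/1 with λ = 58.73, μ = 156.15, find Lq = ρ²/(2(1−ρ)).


ρ = 58.73/156.15 = 0.3761
M/D/1: Lq = ρ²/(2(1−ρ)) = 0.1415/(2·0.6239) = 0.11337

Final: 0.11337


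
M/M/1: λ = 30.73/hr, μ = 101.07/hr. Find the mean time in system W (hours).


W = 1/(μ−λ) = 1/(101.07 − 30.73) = 1/70.34 = 0.01422 hr

Final: 0.01422 hr


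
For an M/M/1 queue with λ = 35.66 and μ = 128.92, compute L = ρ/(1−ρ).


ρ = λ/μ = 35.66/128.92 = 0.2766
L = ρ/(1−ρ) = 0.2766/(1 − 0.2766) = 0.2766/0.7234 = 0.3824

Final: 0.3824


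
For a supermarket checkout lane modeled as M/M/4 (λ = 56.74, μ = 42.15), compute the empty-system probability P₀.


a = λ/μ = 56.74/42.15 = 1.3461; ρ = a/c = 0.3365
Σ_{k=0}^{3} a^k/k! (terms k=0..3) = 1.00000 + 1.34614 + 0.90605 + 0.40656 = 3.65876
Tail: a^4/(4!(1−ρ)) = 3.28373/(24·0.6635) = 0.20622
P₀ = 1/(3.65876 + 0.20622) = 1/3.86498 = 0.258734

Final: 0.258734


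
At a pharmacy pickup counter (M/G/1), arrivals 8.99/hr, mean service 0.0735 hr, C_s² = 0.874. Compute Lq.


ρ = λ·E[S] = 8.99·0.0735 = 0.6608
Lq = ρ²(1+C_s²)/(2(1−ρ)) = 0.4366·(1+0.874)/(2·0.3392)
= 0.4366·1.8740/0.6785 = 1.20596

Final: 1.20596


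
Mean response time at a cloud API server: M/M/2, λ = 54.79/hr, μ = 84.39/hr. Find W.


a = 0.6492; ρ = 0.3246; P₀ = 0.509863
Lq = P₀·a^c·ρ/(c!(1−ρ)²) = 0.07648
Wq = Lq/λ = 0.07648/54.79 = 0.001396 hr
W = Wq + 1/μ = 0.001396 + 0.01185 = 0.01325 hr

Final: 0.01325 hr


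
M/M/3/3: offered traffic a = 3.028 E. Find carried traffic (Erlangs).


B(3,3.028) = 0.349496 (Erlang-B)
Carried load = a(1 − B) = 3.028·(1 − 0.349496) = 3.028·0.650504 = 1.9697 E

Final: 1.9697 Erlangs


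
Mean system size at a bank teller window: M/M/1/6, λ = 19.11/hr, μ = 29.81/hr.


ρ = 19.11/29.81 = 0.6411
L = ρ[1 − (K+1)ρ^K + Kρ^(K+1)] / [(1−ρ)(1−ρ^(K+1))]
Numerator: 0.6411·(1 − 7·0.069405 + 6·0.044493) = 0.500745
Denominator: (0.3589)·(0.955507) = 0.342970
L = 0.500745/0.342970 = 1.4600

Final: 1.4600


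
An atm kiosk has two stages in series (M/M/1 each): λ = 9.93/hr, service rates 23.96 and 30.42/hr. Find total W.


Each node sees arrival rate λ = 9.93/hr (tandem ⇒ throughput preserved).
W₁ = 1/(μ₁−λ) = 1/(23.96−9.93) = 0.07128 hr
W₂ = 1/(μ₂−λ) = 1/(30.42−9.93) = 0.04880 hr
W_total = W₁ + W₂ = 0.07128 + 0.04880 = 0.12008 hr

Final: 0.12008 hr


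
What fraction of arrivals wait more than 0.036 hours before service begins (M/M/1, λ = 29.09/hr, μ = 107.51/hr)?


ρ = 29.09/107.51 = 0.2706
P(Wq > t) = ρ·e^{−(μ−λ)t} = 0.2706·e^{−2.8231}
= 0.2706·0.059420 = 0.016078

Final: 0.016078


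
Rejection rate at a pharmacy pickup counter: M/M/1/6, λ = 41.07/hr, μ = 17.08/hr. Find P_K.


ρ = λ/μ = 41.07/17.08 = 2.4046
P_K = (1−ρ)ρ^K/(1−ρ^(K+1)) = (-1.4046·193.295178)/(1 − 464.791156)
= -271.495978/-463.791156 = 0.585384

Final: 0.585384


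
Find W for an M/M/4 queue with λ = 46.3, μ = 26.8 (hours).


a = 1.7276; ρ = 0.4319; P₀ = 0.174439
Lq = P₀·a^c·ρ/(c!(1−ρ)²) = 0.08665
Wq = Lq/λ = 0.08665/46.3 = 0.001871 hr
W = Wq + 1/μ = 0.001871 + 0.03731 = 0.03918 hr

Final: 0.03918 hr


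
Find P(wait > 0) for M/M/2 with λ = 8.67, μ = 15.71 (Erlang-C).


a = λ/μ = 0.5519; ρ = a/2 = 0.2759
P₀ = 0.567473 (from M/M/c formula)
C(c,a) = [a^c/(c!(1−ρ))]·P₀ = [0.30457/(2·0.7241)]·0.567473
= 0.21032·0.567473 = 0.119351

Final: 0.119351


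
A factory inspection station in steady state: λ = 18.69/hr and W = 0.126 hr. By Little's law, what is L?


L = λW = 18.69·0.126 = 2.3549

Final: 2.3549


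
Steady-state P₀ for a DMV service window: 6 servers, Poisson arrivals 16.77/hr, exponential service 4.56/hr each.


a = λ/μ = 16.77/4.56 = 3.6776; ρ = a/c = 0.6129
Σ_{k=0}^{5} a^k/k! (terms k=0..5) = 1.00000 + 3.67763 + 6.76249 + 8.28998 + 7.62187 + 5.60609 = 32.95806
Tail: a^6/(6!(1−ρ)) = 2474.05483/(720·0.3871) = 8.87763
P₀ = 1/(32.95806 + 8.87763) = 1/41.83568 = 0.023903

Final: 0.023903


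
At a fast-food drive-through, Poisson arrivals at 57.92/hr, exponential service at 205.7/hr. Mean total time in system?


W = 1/(μ−λ) = 1/(205.7 − 57.92) = 1/147.78 = 0.006767 hr

Final: 0.006767 hr


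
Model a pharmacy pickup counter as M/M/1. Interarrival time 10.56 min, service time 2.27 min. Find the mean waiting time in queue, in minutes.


λ = 60/10.56 = 5.6818 /hr
μ = 60/2.27 = 26.4317 /hr
ρ = λ/μ = 5.6818/26.4317 = 0.2150
Wq = ρ/(μ−λ) = 0.2150/(26.4317−5.6818) = 0.01036 hr
In minutes: 0.01036·60 = 0.6216 min

Final: 0.6216 min


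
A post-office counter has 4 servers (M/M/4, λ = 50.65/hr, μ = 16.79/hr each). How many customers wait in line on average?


a = λ/μ = 3.0167; ρ = a/4 = 0.7542
P₀ = 0.036793
Lq = P₀·a^c·ρ / (c!·(1−ρ)²) = 0.036793·82.81615·0.7542/(24·0.06043)
= 1.58440

Final: 1.58440


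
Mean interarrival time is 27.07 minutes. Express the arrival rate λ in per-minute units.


λ = 1/(interarrival time) in consistent units.
1 minute = 1 min, so λ = 1/27.07 = 0.03694 per minute

Final: 0.03694 /min


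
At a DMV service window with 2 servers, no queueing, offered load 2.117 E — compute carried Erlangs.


B(2,2.117) = 0.418236 (Erlang-B)
Carried load = a(1 − B) = 2.117·(1 − 0.418236) = 2.117·0.581764 = 1.2316 E

Final: 1.2316 Erlangs


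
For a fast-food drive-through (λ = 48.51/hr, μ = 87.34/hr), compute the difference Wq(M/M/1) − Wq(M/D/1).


ρ = 48.51/87.34 = 0.5554
Wq(M/M/1) = ρ/(μ−λ) = 0.5554/38.83 = 0.01430 hr
Wq(M/D/1) = ρ/(2(μ−λ)) = 0.007152 hr
Savings = 0.01430 − 0.007152 = 0.007152 hr

Final: 0.007152 hr


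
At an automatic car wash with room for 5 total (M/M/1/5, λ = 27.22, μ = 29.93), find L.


ρ = 27.22/29.93 = 0.9095
L = ρ[1 − (K+1)ρ^K + Kρ^(K+1)] / [(1−ρ)(1−ρ^(K+1))]
Numerator: 0.9095·(1 − 6·0.622167 + 5·0.565833) = 0.087456
Denominator: (0.09054)·(0.434167) = 0.039311
L = 0.087456/0.039311 = 2.2247

Final: 2.2247


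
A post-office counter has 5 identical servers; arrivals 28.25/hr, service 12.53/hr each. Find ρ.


ρ = λ/(cμ) = 28.25/(5·12.53) = 28.25/62.65 = 0.4509

Final: 0.4509


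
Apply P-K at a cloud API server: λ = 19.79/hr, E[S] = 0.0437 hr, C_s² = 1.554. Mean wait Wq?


ρ = λ·E[S] = 19.79·0.0437 = 0.8648
E[S²] = E[S]²(1+C_s²) = 0.0437²·(1+1.554) = 0.004877
Wq = λ·E[S²]/(2(1−ρ)) = 19.79·0.004877/(2·0.1352) = 0.35702 hr

Final: 0.35702 hr


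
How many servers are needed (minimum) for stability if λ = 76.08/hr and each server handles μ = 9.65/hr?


Stability requires cμ > λ ⇔ c > λ/μ.
λ/μ = 76.08/9.65 = 7.8839
Minimum integer c = ⌊7.8839⌋ + 1 = 8
Check: 8·9.65 = 77.20 > 76.08, while 7·9.65 = 67.55 ≤ 76.08

Final: 8 servers


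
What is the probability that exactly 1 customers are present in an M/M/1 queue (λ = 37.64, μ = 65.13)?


ρ = 37.64/65.13 = 0.5779
P_n = (1−ρ)·ρ^n = (1 − 0.5779)·0.5779^1 = 0.4221·0.577921 = 0.243928

Final: 0.243928


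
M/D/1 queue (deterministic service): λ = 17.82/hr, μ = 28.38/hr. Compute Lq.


ρ = 17.82/28.38 = 0.6279
M/D/1: Lq = ρ²/(2(1−ρ)) = 0.3943/(2·0.3721) = 0.52980

Final: 0.52980


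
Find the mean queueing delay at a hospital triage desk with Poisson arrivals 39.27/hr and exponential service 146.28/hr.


ρ = 39.27/146.28 = 0.2685
Wq = ρ/(μ−λ) = 0.2685/(146.28 − 39.27) = 0.2685/107.01 = 0.002509 hr

Final: 0.002509 hr


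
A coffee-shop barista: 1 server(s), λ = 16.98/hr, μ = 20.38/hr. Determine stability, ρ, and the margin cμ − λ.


Total capacity cμ = 1·20.38 = 20.38/hr
ρ = λ/(cμ) = 16.98/20.38 = 0.8332
Stable ⇔ ρ < 1: YES
Spare capacity = cμ − λ = 20.38 − 16.98 = 3.40/hr

Final: ρ = 0.8332; stable; margin = 3.40/hr


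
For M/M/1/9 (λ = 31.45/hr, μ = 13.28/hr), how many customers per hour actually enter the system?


ρ = 2.3682; P_K = (1−ρ)ρ^9/(1−ρ^10) = 0.577847
λ_eff = λ(1 − P_K) = 31.45·(1 − 0.577847) = 31.45·0.422153 = 13.2767 /hr

Final: 13.2767 /hr


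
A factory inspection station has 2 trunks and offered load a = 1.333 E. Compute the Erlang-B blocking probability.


B(c,a) = (a^c/c!) / Σ_{k=0}^{c} a^k/k!
a^2/2! = 0.888444
Σ terms (k=0..2): 1.00000 + 1.33300 + 0.88844 = 3.221445
B = 0.888444/3.221445 = 0.275791

Final: 0.275791


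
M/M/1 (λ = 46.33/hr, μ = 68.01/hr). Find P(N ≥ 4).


ρ = 46.33/68.01 = 0.6812
P(N ≥ n) = ρ^n = 0.6812^4 = 0.215357

Final: 0.215357


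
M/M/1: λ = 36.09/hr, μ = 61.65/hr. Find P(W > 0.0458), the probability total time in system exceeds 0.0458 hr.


W ~ Exponential(μ−λ) for M/M/1.
μ − λ = 61.65 − 36.09 = 25.5600
P(W > t) = e^{−(μ−λ)t} = e^{−1.1706} = 0.310166

Final: 0.310166


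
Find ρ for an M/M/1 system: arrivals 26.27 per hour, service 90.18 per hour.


ρ = λ/μ = 26.27/90.18 = 0.2913

Final: 0.2913


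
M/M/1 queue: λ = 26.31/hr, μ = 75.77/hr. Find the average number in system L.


ρ = λ/μ = 26.31/75.77 = 0.3472
L = ρ/(1−ρ) = 0.3472/(1 − 0.3472) = 0.3472/0.6528 = 0.5319

Final: 0.5319


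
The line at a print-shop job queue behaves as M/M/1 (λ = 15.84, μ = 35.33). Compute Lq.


ρ = 15.84/35.33 = 0.4483
Lq = ρ²/(1−ρ) = 0.2010/0.5517 = 0.3644

Final: 0.3644


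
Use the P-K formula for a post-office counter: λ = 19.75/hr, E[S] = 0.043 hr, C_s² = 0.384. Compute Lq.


ρ = λ·E[S] = 19.75·0.043 = 0.8492
Lq = ρ²(1+C_s²)/(2(1−ρ)) = 0.7212·(1+0.384)/(2·0.1508)
= 0.7212·1.3840/0.3015 = 3.31070

Final: 3.31070


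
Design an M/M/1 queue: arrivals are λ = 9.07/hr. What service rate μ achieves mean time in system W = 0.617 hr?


W = 1/(μ−λ) ⇒ μ − λ = 1/W = 1/0.617 = 1.6207
μ = λ + 1/W = 9.07 + 1.6207 = 10.6907 per hr

Final: 10.6907 /hr


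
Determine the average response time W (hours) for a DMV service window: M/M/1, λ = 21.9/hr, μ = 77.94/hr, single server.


W = 1/(μ−λ) = 1/(77.94 − 21.9) = 1/56.04 = 0.01784 hr

Final: 0.01784 hr


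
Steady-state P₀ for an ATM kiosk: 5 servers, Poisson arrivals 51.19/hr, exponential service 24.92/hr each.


a = λ/μ = 51.19/24.92 = 2.0542; ρ = a/c = 0.4108
Σ_{k=0}^{4} a^k/k! (terms k=0..4) = 1.00000 + 2.05417 + 2.10981 + 1.44464 + 0.74189 = 7.35051
Tail: a^5/(5!(1−ρ)) = 36.57509/(120·0.5892) = 0.51733
P₀ = 1/(7.35051 + 0.51733) = 1/7.86784 = 0.127100

Final: 0.127100


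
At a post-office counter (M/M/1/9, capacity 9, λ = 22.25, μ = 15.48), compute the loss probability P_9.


ρ = λ/μ = 22.25/15.48 = 1.4373
P_K = (1−ρ)ρ^K/(1−ρ^(K+1)) = (-0.4373·26.183731)/(1 − 37.634885)
= -11.451154/-36.634885 = 0.312575

Final: 0.312575


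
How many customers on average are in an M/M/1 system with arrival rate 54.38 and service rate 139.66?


ρ = λ/μ = 54.38/139.66 = 0.3894
L = ρ/(1−ρ) = 0.3894/(1 − 0.3894) = 0.3894/0.6106 = 0.6377

Final: 0.6377


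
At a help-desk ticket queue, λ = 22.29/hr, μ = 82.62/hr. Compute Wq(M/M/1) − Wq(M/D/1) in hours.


ρ = 22.29/82.62 = 0.2698
Wq(M/M/1) = ρ/(μ−λ) = 0.2698/60.33 = 0.004472 hr
Wq(M/D/1) = ρ/(2(μ−λ)) = 0.002236 hr
Savings = 0.004472 − 0.002236 = 0.002236 hr

Final: 0.002236 hr


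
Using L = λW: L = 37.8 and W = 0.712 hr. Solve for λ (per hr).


λ = L/W = 37.8/0.712 = 53.0899 /hr

Final: 53.0899 /hr


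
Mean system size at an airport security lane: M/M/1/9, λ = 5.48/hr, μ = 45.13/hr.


ρ = 5.48/45.13 = 0.1214
L = ρ[1 − (K+1)ρ^K + Kρ^(K+1)] / [(1−ρ)(1−ρ^(K+1))]
Numerator: 0.1214·(1 − 10·0.000000005739 + 9·6.969e-10) = 0.121427
Denominator: (0.8786)·(1.000000) = 0.878573
L = 0.121427/0.878573 = 0.1382

Final: 0.1382


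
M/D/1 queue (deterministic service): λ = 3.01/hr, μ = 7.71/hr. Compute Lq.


ρ = 3.01/7.71 = 0.3904
M/D/1: Lq = ρ²/(2(1−ρ)) = 0.1524/(2·0.6096) = 0.12501

Final: 0.12501


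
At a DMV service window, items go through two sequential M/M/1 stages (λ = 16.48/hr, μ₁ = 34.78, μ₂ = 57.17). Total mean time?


Each node sees arrival rate λ = 16.48/hr (tandem ⇒ throughput preserved).
W₁ = 1/(μ₁−λ) = 1/(34.78−16.48) = 0.05464 hr
W₂ = 1/(μ₂−λ) = 1/(57.17−16.48) = 0.02458 hr
W_total = W₁ + W₂ = 0.05464 + 0.02458 = 0.07922 hr

Final: 0.07922 hr


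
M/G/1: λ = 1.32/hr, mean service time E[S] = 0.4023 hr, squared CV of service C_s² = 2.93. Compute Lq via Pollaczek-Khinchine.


ρ = λ·E[S] = 1.32·0.4023 = 0.5310
Lq = ρ²(1+C_s²)/(2(1−ρ)) = 0.2820·(1+2.93)/(2·0.4690)
= 0.2820·3.9300/0.9379 = 1.18160

Final: 1.18160


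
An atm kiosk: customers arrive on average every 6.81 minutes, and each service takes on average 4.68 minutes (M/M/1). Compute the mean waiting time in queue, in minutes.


λ = 60/6.81 = 8.8106 /hr
μ = 60/4.68 = 12.8205 /hr
ρ = λ/μ = 8.8106/12.8205 = 0.6872
Wq = ρ/(μ−λ) = 0.6872/(12.8205−8.8106) = 0.17138 hr
In minutes: 0.17138·60 = 10.283 min

Final: 10.283 min


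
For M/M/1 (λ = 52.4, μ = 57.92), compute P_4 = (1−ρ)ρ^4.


ρ = 52.4/57.92 = 0.9047
P_n = (1−ρ)·ρ^n = (1 − 0.9047)·0.9047^4 = 0.09530·0.669901 = 0.063844

Final: 0.063844


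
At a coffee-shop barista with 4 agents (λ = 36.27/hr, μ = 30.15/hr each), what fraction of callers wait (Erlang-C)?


a = λ/μ = 1.2030; ρ = a/4 = 0.3007
P₀ = 0.299265 (from M/M/c formula)
C(c,a) = [a^c/(c!(1−ρ))]·P₀ = [2.09431/(24·0.6993)]·0.299265
= 0.12479·0.299265 = 0.037347

Final: 0.037347


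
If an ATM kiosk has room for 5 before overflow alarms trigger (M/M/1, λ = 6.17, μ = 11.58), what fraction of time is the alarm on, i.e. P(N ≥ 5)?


ρ = 6.17/11.58 = 0.5328
P(N ≥ n) = ρ^n = 0.5328^5 = 0.042942

Final: 0.042942


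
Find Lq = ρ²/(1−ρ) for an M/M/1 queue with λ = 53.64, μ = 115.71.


ρ = 53.64/115.71 = 0.4636
Lq = ρ²/(1−ρ) = 0.2149/0.5364 = 0.4006

Final: 0.4006


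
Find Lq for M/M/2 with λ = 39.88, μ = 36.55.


a = λ/μ = 1.0911; ρ = a/2 = 0.5456
P₀ = 0.294034
Lq = P₀·a^c·ρ / (c!·(1−ρ)²) = 0.294034·1.19052·0.5456/(2·0.20652)
= 0.46236

Final: 0.46236


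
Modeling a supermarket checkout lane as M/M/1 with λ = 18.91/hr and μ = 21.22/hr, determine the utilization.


ρ = λ/μ = 18.91/21.22 = 0.8911

Final: 0.8911


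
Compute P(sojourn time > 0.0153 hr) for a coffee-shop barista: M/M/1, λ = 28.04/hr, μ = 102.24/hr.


W ~ Exponential(μ−λ) for M/M/1.
μ − λ = 102.24 − 28.04 = 74.2000
P(W > t) = e^{−(μ−λ)t} = e^{−1.1353} = 0.321339

Final: 0.321339


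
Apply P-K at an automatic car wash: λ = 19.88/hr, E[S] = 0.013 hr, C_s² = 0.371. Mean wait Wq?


ρ = λ·E[S] = 19.88·0.013 = 0.2584
E[S²] = E[S]²(1+C_s²) = 0.013²·(1+0.371) = 0.0002317
Wq = λ·E[S²]/(2(1−ρ)) = 19.88·0.0002317/(2·0.7416) = 0.003106 hr

Final: 0.003106 hr


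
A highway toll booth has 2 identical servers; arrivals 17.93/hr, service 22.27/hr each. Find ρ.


ρ = λ/(cμ) = 17.93/(2·22.27) = 17.93/44.54 = 0.4026

Final: 0.4026


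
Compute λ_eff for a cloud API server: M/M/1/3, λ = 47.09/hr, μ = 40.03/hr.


ρ = 1.1764; P_K = (1−ρ)ρ^3/(1−ρ^4) = 0.313776
λ_eff = λ(1 − P_K) = 47.09·(1 − 0.313776) = 47.09·0.686224 = 32.3143 /hr

Final: 32.3143 /hr


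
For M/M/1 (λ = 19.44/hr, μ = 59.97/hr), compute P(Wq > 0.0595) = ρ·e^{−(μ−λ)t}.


ρ = 19.44/59.97 = 0.3242
P(Wq > t) = ρ·e^{−(μ−λ)t} = 0.3242·e^{−2.4115}
= 0.3242·0.089678 = 0.029070

Final: 0.029070


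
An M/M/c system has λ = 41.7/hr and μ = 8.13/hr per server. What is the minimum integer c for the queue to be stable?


Stability requires cμ > λ ⇔ c > λ/μ.
λ/μ = 41.7/8.13 = 5.1292
Minimum integer c = ⌊5.1292⌋ + 1 = 6
Check: 6·8.13 = 48.78 > 41.7, while 5·8.13 = 40.65 ≤ 41.7

Final: 6 servers


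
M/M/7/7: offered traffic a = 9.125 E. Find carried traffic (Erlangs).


B(7,9.125) = 0.367837 (Erlang-B)
Carried load = a(1 − B) = 9.125·(1 − 0.367837) = 9.125·0.632163 = 5.7685 E

Final: 5.7685 Erlangs


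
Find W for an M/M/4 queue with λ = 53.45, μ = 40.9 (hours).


a = 1.3068; ρ = 0.3267; P₀ = 0.269306
Lq = P₀·a^c·ρ/(c!(1−ρ)²) = 0.02359
Wq = Lq/λ = 0.02359/53.45 = 0.0004413 hr
W = Wq + 1/μ = 0.0004413 + 0.02445 = 0.02489 hr

Final: 0.02489 hr


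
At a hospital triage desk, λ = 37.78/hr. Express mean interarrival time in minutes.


Mean interarrival time = 1/λ = 1/37.78 hour = 0.02647 hour
In minutes: 0.02647 × 60 = 1.5881 min

Final: 1.5881 min


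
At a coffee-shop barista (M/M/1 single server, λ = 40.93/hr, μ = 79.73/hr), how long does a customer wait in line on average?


ρ = 40.93/79.73 = 0.5134
Wq = ρ/(μ−λ) = 0.5134/(79.73 − 40.93) = 0.5134/38.80 = 0.01323 hr

Final: 0.01323 hr


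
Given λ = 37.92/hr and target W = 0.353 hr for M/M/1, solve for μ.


W = 1/(μ−λ) ⇒ μ − λ = 1/W = 1/0.353 = 2.8329
μ = λ + 1/W = 37.92 + 2.8329 = 40.7529 per hr

Final: 40.7529 /hr


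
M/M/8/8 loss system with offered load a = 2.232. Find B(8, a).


B(c,a) = (a^c/c!) / Σ_{k=0}^{c} a^k/k!
a^8/8! = 0.015277
Σ terms (k=0..8): 1.00000 + 2.23200 + 2.49091 + 1.85324 + 1.03411 + 0.46163 + 0.17172 + 0.05476 + 0.01528 = 9.313640
B = 0.015277/9.313640 = 0.001640

Final: 0.001640


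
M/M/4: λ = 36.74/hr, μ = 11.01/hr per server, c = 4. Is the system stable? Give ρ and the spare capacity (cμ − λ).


Total capacity cμ = 4·11.01 = 44.04/hr
ρ = λ/(cμ) = 36.74/44.04 = 0.8342
Stable ⇔ ρ < 1: YES
Spare capacity = cμ − λ = 44.04 − 36.74 = 7.30/hr

Final: ρ = 0.8342; stable; margin = 7.30/hr


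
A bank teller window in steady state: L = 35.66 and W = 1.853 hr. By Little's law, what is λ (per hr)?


λ = L/W = 35.66/1.853 = 19.2445 /hr

Final: 19.2445 /hr


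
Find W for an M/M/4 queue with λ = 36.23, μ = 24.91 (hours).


a = 1.4544; ρ = 0.3636; P₀ = 0.231594
Lq = P₀·a^c·ρ/(c!(1−ρ)²) = 0.03877
Wq = Lq/λ = 0.03877/36.23 = 0.001070 hr
W = Wq + 1/μ = 0.001070 + 0.04014 = 0.04121 hr

Final: 0.04121 hr


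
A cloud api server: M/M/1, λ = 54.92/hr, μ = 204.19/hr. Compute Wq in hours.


ρ = 54.92/204.19 = 0.2690
Wq = ρ/(μ−λ) = 0.2690/(204.19 − 54.92) = 0.2690/149.27 = 0.001802 hr

Final: 0.001802 hr


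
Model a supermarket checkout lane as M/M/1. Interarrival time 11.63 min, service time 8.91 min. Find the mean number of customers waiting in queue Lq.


λ = 60/11.63 = 5.1591 /hr
μ = 60/8.91 = 6.7340 /hr
ρ = λ/μ = 5.1591/6.7340 = 0.7661
Lq = ρ²/(1−ρ) = 0.5869/0.2339 = 2.5096

Final: 2.5096


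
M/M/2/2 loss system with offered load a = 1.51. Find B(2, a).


B(c,a) = (a^c/c!) / Σ_{k=0}^{c} a^k/k!
a^2/2! = 1.140050
Σ terms (k=0..2): 1.00000 + 1.51000 + 1.14005 = 3.650050
B = 1.140050/3.650050 = 0.312338

Final: 0.312338


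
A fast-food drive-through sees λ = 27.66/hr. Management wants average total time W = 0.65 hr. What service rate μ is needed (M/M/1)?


W = 1/(μ−λ) ⇒ μ − λ = 1/W = 1/0.65 = 1.5385
μ = λ + 1/W = 27.66 + 1.5385 = 29.1985 per hr

Final: 29.1985 /hr


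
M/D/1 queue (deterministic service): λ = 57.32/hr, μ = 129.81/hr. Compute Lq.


ρ = 57.32/129.81 = 0.4416
M/D/1: Lq = ρ²/(2(1−ρ)) = 0.1950/(2·0.5584) = 0.17458

Final: 0.17458
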